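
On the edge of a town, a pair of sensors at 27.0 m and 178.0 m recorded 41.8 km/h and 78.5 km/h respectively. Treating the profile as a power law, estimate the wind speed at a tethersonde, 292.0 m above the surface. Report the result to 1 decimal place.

First find α: α = ln(V₂/V₁)/ln(z₂/z₁) = ln(78.5/41.8)/ln(178.0/27.0) = 0.63020/1.88595 = 0.3342
Extrapolate from 178.0 m to 292.0 m: V₃ = 78.5 × (292.0/178.0)^0.3342 = 78.5 × 1.1799 = 92.6192 km/h

92.6 km/h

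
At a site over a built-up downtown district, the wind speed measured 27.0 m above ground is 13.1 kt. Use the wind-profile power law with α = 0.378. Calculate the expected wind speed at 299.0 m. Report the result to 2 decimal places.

Power-law profile: V₂ = V₁ · (z₂/z₁)^α
V₂ = 13.1 × (299.0/27.0)^0.378 = 13.1 × (11.0741)^0.378
    = 13.1 × 2.4817 = 32.5102 kt

32.51 kt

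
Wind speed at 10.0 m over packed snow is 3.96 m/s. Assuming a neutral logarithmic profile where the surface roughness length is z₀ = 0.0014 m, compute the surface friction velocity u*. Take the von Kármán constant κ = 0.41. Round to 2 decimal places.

u* ≈ 0.18 m/s

Log law: V(z) = (u*/κ) · ln(z/z₀) ⇒ u* = κ · V / ln(z/z₀)
u* = 0.41 × 3.96 / ln(10.0/0.0014) = 0.41 × 3.96 / 8.8739
   = 1.6236 / 8.8739 = 0.1830 m/s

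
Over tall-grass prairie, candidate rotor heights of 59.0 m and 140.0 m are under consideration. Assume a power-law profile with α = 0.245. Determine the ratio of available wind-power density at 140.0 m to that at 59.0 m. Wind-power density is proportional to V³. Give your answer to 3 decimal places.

Speed ratio: V_B/V_A = (z_B/z_A)^α = (140.0/59.0)^0.245 = (2.3729)^0.245 = 1.23578
Power-density ratio: P_B/P_A = (V_B/V_A)³ = (1.23578)³ = 1.88724

1.887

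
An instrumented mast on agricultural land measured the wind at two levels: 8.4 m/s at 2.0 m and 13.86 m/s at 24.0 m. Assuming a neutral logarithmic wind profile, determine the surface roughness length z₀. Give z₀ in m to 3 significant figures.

Log law: V(z) ∝ ln(z/z₀). With r = V₁/V₂ = 8.4/13.86 = 0.60606,
r · ln(z₂/z₀) = ln(z₁/z₀) ⇒ ln z₀ = (ln z₁ − r·ln z₂)/(1 − r)
ln z₀ = (0.69315 − 0.60606×3.17805) / 0.39394 = -3.1298
z₀ = exp(-3.1298) = 0.04373 m

z₀ ≈ 0.0437 m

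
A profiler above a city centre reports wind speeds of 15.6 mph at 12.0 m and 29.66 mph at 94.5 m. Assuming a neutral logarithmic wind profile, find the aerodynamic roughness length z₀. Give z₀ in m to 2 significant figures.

Log law: V(z) ∝ ln(z/z₀). With r = V₁/V₂ = 15.6/29.66 = 0.52596,
r · ln(z₂/z₀) = ln(z₁/z₀) ⇒ ln z₀ = (ln z₁ − r·ln z₂)/(1 − r)
ln z₀ = (2.48491 − 0.52596×4.54860) / 0.47404 = 0.1952
z₀ = exp(0.1952) = 1.216 m

z₀ ≈ 1.2 m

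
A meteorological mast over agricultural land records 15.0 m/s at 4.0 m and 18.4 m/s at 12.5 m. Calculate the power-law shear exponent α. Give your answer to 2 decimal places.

Power law: V₂/V₁ = (z₂/z₁)^α ⇒ α = ln(V₂/V₁) / ln(z₂/z₁)
α = ln(18.4/15.0) / ln(12.5/4.0) = ln(1.2267) / ln(3.1250)
  = 0.20430 / 1.13943 = 0.17930

α ≈ 0.18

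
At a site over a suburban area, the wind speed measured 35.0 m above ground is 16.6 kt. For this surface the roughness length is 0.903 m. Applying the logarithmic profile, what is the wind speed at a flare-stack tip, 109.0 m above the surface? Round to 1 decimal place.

21.8 kt

Log law: V(z) ∝ ln(z/z₀), so V₂/V₁ = ln(z₂/z₀) / ln(z₁/z₀).
ln(109.0/0.903) = 4.7934, ln(35.0/0.903) = 3.6574
V₂ = 16.6 × 4.7934/3.6574 = 16.6 × 1.3106 = 21.7560 kt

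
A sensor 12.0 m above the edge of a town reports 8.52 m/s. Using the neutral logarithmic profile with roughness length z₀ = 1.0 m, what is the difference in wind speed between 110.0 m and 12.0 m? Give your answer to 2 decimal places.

Log law: V₂ = V₁ · ln(z₂/z₀)/ln(z₁/z₀) = 8.52 × 4.7005/2.4849 = 16.1165 m/s
ΔV = 16.1165 − 8.52 = 7.5965 m/s

7.60 m/s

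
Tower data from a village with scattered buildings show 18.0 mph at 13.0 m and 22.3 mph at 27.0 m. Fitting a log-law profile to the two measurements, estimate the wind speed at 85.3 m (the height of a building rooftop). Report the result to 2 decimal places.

29.07 mph

Log law: V ∝ ln(z/z₀). From the pair, with r = V₁/V₂ = 0.80717,
ln z₀ = (ln z₁ − r·ln z₂)/(1 − r) = (2.5649 − 0.80717×3.2958)/0.19283 = -0.4946 → z₀ = 0.6098 m
V₃ = V₁ · ln(z₃/z₀)/ln(z₁/z₀) = 18.0 × 4.9408/3.0595 = 29.0677 mph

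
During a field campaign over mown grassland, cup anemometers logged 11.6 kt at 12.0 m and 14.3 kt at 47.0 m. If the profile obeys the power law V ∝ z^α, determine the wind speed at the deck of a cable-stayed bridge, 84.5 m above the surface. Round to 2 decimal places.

First find α: α = ln(V₂/V₁)/ln(z₂/z₁) = ln(14.3/11.6)/ln(47.0/12.0) = 0.20925/1.36524 = 0.1533
Extrapolate from 47.0 m to 84.5 m: V₃ = 14.3 × (84.5/47.0)^0.1533 = 14.3 × 1.0941 = 15.6453 kt

15.65 kt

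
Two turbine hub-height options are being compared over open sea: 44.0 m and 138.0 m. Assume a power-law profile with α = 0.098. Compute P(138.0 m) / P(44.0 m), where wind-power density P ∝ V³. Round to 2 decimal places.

1.40

Speed ratio: V_B/V_A = (z_B/z_A)^α = (138.0/44.0)^0.098 = (3.1364)^0.098 = 1.11854
Power-density ratio: P_B/P_A = (V_B/V_A)³ = (1.11854)³ = 1.39942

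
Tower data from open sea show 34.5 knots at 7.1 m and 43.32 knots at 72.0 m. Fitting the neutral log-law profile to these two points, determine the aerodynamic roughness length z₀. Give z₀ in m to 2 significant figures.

z₀ ≈ 0.00082 m

Log law: V(z) ∝ ln(z/z₀). With r = V₁/V₂ = 34.5/43.32 = 0.79640,
r · ln(z₂/z₀) = ln(z₁/z₀) ⇒ ln z₀ = (ln z₁ − r·ln z₂)/(1 − r)
ln z₀ = (1.96009 − 0.79640×4.27667) / 0.20360 = -7.1013
z₀ = exp(-7.1013) = 0.0008240 m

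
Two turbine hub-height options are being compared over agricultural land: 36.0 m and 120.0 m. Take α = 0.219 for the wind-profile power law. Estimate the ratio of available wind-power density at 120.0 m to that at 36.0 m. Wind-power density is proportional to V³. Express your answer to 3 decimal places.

Speed ratio: V_B/V_A = (z_B/z_A)^α = (120.0/36.0)^0.219 = (3.3333)^0.219 = 1.30170
Power-density ratio: P_B/P_A = (V_B/V_A)³ = (1.30170)³ = 2.20562

2.206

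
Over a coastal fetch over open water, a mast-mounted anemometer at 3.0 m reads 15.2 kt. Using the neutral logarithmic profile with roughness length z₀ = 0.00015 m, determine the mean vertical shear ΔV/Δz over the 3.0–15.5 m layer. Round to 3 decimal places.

Log law: V₂ = V₁ · ln(z₂/z₀)/ln(z₁/z₀) = 15.2 × 11.5457/9.9035 = 17.7205 kt
ΔV/Δz = (17.7205 − 15.2)/(15.5 − 3.0) = 2.5205/12.5000 = 0.20164 kt/m

0.202 kt/m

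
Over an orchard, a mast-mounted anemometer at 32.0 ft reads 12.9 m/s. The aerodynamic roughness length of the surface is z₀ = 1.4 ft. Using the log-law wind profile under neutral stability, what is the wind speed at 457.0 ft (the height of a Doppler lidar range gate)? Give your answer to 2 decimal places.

23.86 m/s

Log law: V(z) ∝ ln(z/z₀), so V₂/V₁ = ln(z₂/z₀) / ln(z₁/z₀).
ln(457.0/1.4) = 5.7882, ln(32.0/1.4) = 3.1293
V₂ = 12.9 × 5.7882/3.1293 = 12.9 × 1.8497 = 23.8612 m/s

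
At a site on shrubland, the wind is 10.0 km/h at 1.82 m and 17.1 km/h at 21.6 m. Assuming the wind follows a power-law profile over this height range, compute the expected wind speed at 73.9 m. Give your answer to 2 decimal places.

First find α: α = ln(V₂/V₁)/ln(z₂/z₁) = ln(17.1/10.0)/ln(21.6/1.82) = 0.53649/2.47386 = 0.2169
Extrapolate from 21.6 m to 73.9 m: V₃ = 17.1 × (73.9/21.6)^0.2169 = 17.1 × 1.3057 = 22.3277 km/h

22.33 km/h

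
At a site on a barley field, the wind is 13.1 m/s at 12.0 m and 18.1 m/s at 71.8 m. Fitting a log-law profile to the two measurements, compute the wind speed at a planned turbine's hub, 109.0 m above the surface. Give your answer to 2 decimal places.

19.27 m/s

Log law: V ∝ ln(z/z₀). From the pair, with r = V₁/V₂ = 0.72376,
ln z₀ = (ln z₁ − r·ln z₂)/(1 − r) = (2.4849 − 0.72376×4.2739)/0.27624 = -2.2022 → z₀ = 0.1106 m
V₃ = V₁ · ln(z₃/z₀)/ln(z₁/z₀) = 13.1 × 6.8936/4.6871 = 19.2668 m/s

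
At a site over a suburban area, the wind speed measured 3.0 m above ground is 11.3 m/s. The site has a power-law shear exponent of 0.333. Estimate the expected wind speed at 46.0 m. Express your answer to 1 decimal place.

Power-law profile: V₂ = V₁ · (z₂/z₁)^α
V₂ = 11.3 × (46.0/3.0)^0.333 = 11.3 × (15.3333)^0.333
    = 11.3 × 2.4821 = 28.0476 m/s

28.0 m/s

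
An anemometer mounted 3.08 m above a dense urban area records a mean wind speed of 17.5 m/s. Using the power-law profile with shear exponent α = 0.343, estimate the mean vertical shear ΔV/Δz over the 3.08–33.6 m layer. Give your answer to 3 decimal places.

0.728 m/s/m

Power law: V₂ = V₁ · (z₂/z₁)^α = 17.5 × (10.9091)^0.343 = 39.7191 m/s
ΔV/Δz = (39.7191 − 17.5)/(33.6 − 3.08) = 22.2191/30.5200 = 0.72802 m/s/m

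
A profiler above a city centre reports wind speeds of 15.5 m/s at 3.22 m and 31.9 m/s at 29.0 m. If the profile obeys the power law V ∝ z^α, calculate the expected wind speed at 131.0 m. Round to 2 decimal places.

52.34 m/s

First find α: α = ln(V₂/V₁)/ln(z₂/z₁) = ln(31.9/15.5)/ln(29.0/3.22) = 0.72177/2.19791 = 0.3284
Extrapolate from 29.0 m to 131.0 m: V₃ = 31.9 × (131.0/29.0)^0.3284 = 31.9 × 1.6408 = 52.3410 m/s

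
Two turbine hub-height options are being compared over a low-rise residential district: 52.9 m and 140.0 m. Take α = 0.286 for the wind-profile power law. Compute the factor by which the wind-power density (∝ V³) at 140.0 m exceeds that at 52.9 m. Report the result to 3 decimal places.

Speed ratio: V_B/V_A = (z_B/z_A)^α = (140.0/52.9)^0.286 = (2.6465)^0.286 = 1.32094
Power-density ratio: P_B/P_A = (V_B/V_A)³ = (1.32094)³ = 2.30490

2.305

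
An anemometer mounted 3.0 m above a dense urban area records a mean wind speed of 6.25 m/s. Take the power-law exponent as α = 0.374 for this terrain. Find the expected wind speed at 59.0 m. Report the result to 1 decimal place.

19.0 m/s

Power-law profile: V₂ = V₁ · (z₂/z₁)^α
V₂ = 6.25 × (59.0/3.0)^0.374 = 6.25 × (19.6667)^0.374
    = 6.25 × 3.0469 = 19.0430 m/s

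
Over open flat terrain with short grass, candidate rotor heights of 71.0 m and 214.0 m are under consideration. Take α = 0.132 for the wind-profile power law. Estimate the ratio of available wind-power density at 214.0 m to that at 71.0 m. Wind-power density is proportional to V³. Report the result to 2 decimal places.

Speed ratio: V_B/V_A = (z_B/z_A)^α = (214.0/71.0)^0.132 = (3.0141)^0.132 = 1.15677
Power-density ratio: P_B/P_A = (V_B/V_A)³ = (1.15677)³ = 1.54791

1.55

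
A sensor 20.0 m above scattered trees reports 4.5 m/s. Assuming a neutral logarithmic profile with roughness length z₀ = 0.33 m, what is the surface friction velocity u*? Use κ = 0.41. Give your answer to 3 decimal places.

Log law: V(z) = (u*/κ) · ln(z/z₀) ⇒ u* = κ · V / ln(z/z₀)
u* = 0.41 × 4.5 / ln(20.0/0.33) = 0.41 × 4.5 / 4.1044
   = 1.8450 / 4.1044 = 0.4495 m/s

u* ≈ 0.450 m/s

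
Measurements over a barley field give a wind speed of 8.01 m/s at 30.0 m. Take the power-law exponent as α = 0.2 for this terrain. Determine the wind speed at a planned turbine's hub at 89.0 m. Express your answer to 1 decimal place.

10.0 m/s

Power-law profile: V₂ = V₁ · (z₂/z₁)^α
V₂ = 8.01 × (89.0/30.0)^0.2 = 8.01 × (2.9667)^0.2
    = 8.01 × 1.2430 = 9.9560 m/s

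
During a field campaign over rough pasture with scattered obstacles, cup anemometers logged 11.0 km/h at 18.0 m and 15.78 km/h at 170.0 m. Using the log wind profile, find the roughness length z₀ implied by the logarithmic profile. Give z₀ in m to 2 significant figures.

Log law: V(z) ∝ ln(z/z₀). With r = V₁/V₂ = 11.0/15.78 = 0.69708,
r · ln(z₂/z₀) = ln(z₁/z₀) ⇒ ln z₀ = (ln z₁ − r·ln z₂)/(1 − r)
ln z₀ = (2.89037 − 0.69708×5.13580) / 0.30292 = -2.2769
z₀ = exp(-2.2769) = 0.1026 m

z₀ ≈ 0.10 m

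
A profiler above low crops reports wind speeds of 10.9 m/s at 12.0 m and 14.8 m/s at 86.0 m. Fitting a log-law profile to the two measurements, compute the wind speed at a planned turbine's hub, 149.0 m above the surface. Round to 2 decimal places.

15.89 m/s

Log law: V ∝ ln(z/z₀). From the pair, with r = V₁/V₂ = 0.73649,
ln z₀ = (ln z₁ − r·ln z₂)/(1 − r) = (2.4849 − 0.73649×4.4543)/0.26351 = -3.0194 → z₀ = 0.04883 m
V₃ = V₁ · ln(z₃/z₀)/ln(z₁/z₀) = 10.9 × 8.0234/5.5043 = 15.8883 m/s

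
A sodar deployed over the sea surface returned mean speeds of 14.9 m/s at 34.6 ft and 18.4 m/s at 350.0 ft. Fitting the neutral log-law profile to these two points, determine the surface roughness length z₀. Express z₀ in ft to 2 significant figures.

z₀ ≈ 0.0018 ft

Log law: V(z) ∝ ln(z/z₀). With r = V₁/V₂ = 14.9/18.4 = 0.80978,
r · ln(z₂/z₀) = ln(z₁/z₀) ⇒ ln z₀ = (ln z₁ − r·ln z₂)/(1 − r)
ln z₀ = (3.54385 − 0.80978×5.85793) / 0.19022 = -6.3075
z₀ = exp(-6.3075) = 0.001823 ft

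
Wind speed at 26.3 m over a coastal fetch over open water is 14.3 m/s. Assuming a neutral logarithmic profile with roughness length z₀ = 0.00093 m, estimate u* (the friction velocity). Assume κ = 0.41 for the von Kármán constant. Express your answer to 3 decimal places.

Log law: V(z) = (u*/κ) · ln(z/z₀) ⇒ u* = κ · V / ln(z/z₀)
u* = 0.41 × 14.3 / ln(26.3/0.00093) = 0.41 × 14.3 / 10.2499
   = 5.8630 / 10.2499 = 0.5720 m/s

u* ≈ 0.572 m/s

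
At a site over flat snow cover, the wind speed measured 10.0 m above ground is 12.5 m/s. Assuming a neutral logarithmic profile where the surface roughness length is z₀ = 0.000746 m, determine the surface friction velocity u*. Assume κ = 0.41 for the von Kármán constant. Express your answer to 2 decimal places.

Log law: V(z) = (u*/κ) · ln(z/z₀) ⇒ u* = κ · V / ln(z/z₀)
u* = 0.41 × 12.5 / ln(10.0/0.000746) = 0.41 × 12.5 / 9.5034
   = 5.1250 / 9.5034 = 0.5393 m/s

u* ≈ 0.54 m/s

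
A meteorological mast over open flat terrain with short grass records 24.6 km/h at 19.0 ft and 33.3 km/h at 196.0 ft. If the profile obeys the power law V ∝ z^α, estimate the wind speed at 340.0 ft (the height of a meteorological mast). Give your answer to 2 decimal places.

First find α: α = ln(V₂/V₁)/ln(z₂/z₁) = ln(33.3/24.6)/ln(196.0/19.0) = 0.30281/2.33368 = 0.1298
Extrapolate from 196.0 ft to 340.0 ft: V₃ = 33.3 × (340.0/196.0)^0.1298 = 33.3 × 1.0741 = 35.7672 km/h

35.77 km/h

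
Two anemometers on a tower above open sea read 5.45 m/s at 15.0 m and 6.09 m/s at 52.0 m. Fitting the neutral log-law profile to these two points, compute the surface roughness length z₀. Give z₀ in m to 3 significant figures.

Log law: V(z) ∝ ln(z/z₀). With r = V₁/V₂ = 5.45/6.09 = 0.89491,
r · ln(z₂/z₀) = ln(z₁/z₀) ⇒ ln z₀ = (ln z₁ − r·ln z₂)/(1 − r)
ln z₀ = (2.70805 − 0.89491×3.95124) / 0.10509 = -7.8785
z₀ = exp(-7.8785) = 0.0003788 m

z₀ ≈ 0.000379 m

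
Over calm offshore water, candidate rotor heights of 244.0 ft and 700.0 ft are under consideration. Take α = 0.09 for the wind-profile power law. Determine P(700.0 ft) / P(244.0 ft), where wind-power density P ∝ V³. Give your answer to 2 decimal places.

Speed ratio: V_B/V_A = (z_B/z_A)^α = (700.0/244.0)^0.09 = (2.8689)^0.09 = 1.09950
Power-density ratio: P_B/P_A = (V_B/V_A)³ = (1.09950)³ = 1.32917

1.33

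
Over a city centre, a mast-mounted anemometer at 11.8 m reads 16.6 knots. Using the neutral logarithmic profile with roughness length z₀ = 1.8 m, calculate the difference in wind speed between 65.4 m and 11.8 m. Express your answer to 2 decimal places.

Log law: V₂ = V₁ · ln(z₂/z₀)/ln(z₁/z₀) = 16.6 × 3.5927/1.8803 = 31.7178 knots
ΔV = 31.7178 − 16.6 = 15.1178 knots

15.12 knots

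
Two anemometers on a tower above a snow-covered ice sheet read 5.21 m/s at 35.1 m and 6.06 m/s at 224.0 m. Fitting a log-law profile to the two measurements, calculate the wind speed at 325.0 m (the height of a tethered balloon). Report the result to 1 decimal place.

6.2 m/s

Log law: V ∝ ln(z/z₀). From the pair, with r = V₁/V₂ = 0.85974,
ln z₀ = (ln z₁ − r·ln z₂)/(1 − r) = (3.5582 − 0.85974×5.4116)/0.14026 = -7.8023 → z₀ = 0.0004088 m
V₃ = V₁ · ln(z₃/z₀)/ln(z₁/z₀) = 5.21 × 13.5862/11.3605 = 6.2307 m/s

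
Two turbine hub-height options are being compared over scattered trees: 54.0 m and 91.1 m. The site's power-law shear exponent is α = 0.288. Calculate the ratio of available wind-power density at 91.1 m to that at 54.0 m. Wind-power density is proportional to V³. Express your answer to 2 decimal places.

1.57

Speed ratio: V_B/V_A = (z_B/z_A)^α = (91.1/54.0)^0.288 = (1.6870)^0.288 = 1.16255
Power-density ratio: P_B/P_A = (V_B/V_A)³ = (1.16255)³ = 1.57122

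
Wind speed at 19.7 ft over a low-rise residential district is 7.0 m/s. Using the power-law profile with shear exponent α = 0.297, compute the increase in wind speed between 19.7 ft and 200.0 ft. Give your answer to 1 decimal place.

6.9 m/s

Power law: V₂ = V₁ · (z₂/z₁)^α = 7.0 × (10.1523)^0.297 = 13.9331 m/s
ΔV = 13.9331 − 7.0 = 6.9331 m/s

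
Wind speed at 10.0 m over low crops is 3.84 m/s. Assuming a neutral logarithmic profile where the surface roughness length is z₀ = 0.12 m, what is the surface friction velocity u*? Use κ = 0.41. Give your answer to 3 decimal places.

u* ≈ 0.356 m/s

Log law: V(z) = (u*/κ) · ln(z/z₀) ⇒ u* = κ · V / ln(z/z₀)
u* = 0.41 × 3.84 / ln(10.0/0.12) = 0.41 × 3.84 / 4.4228
   = 1.5744 / 4.4228 = 0.3560 m/s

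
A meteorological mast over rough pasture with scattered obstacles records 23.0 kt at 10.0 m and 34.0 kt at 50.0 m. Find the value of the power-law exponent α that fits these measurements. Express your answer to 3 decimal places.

Power law: V₂/V₁ = (z₂/z₁)^α ⇒ α = ln(V₂/V₁) / ln(z₂/z₁)
α = ln(34.0/23.0) / ln(50.0/10.0) = ln(1.4783) / ln(5.0000)
  = 0.39087 / 1.60944 = 0.24286

α ≈ 0.243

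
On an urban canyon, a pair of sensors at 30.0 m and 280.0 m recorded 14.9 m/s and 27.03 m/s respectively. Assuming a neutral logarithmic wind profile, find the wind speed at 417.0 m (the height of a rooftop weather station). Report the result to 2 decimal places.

Log law: V ∝ ln(z/z₀). From the pair, with r = V₁/V₂ = 0.55124,
ln z₀ = (ln z₁ − r·ln z₂)/(1 − r) = (3.4012 − 0.55124×5.6348)/0.44876 = 0.6575 → z₀ = 1.930 m
V₃ = V₁ · ln(z₃/z₀)/ln(z₁/z₀) = 14.9 × 5.3755/2.7437 = 29.1930 m/s

29.19 m/s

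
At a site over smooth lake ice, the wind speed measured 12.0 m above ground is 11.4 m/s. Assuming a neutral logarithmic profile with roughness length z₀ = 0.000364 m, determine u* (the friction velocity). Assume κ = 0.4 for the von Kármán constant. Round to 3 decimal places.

Log law: V(z) = (u*/κ) · ln(z/z₀) ⇒ u* = κ · V / ln(z/z₀)
u* = 0.4 × 11.4 / ln(12.0/0.000364) = 0.4 × 11.4 / 10.4033
   = 4.5600 / 10.4033 = 0.4383 m/s

u* ≈ 0.438 m/s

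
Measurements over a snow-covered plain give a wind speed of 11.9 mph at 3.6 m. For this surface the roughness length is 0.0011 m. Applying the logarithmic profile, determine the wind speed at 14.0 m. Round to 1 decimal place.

Log law: V(z) ∝ ln(z/z₀), so V₂/V₁ = ln(z₂/z₀) / ln(z₁/z₀).
ln(14.0/0.0011) = 9.4515, ln(3.6/0.0011) = 8.0934
V₂ = 11.9 × 9.4515/8.0934 = 11.9 × 1.1678 = 13.8969 mph

13.9 mph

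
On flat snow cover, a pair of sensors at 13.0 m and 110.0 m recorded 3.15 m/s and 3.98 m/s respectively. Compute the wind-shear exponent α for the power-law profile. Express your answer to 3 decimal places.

α ≈ 0.110

Power law: V₂/V₁ = (z₂/z₁)^α ⇒ α = ln(V₂/V₁) / ln(z₂/z₁)
α = ln(3.98/3.15) / ln(110.0/13.0) = ln(1.2635) / ln(8.4615)
  = 0.23388 / 2.13553 = 0.10952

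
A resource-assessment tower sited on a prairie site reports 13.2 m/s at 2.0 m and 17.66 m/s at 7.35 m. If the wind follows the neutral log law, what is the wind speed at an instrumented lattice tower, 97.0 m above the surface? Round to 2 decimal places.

26.50 m/s

Log law: V ∝ ln(z/z₀). From the pair, with r = V₁/V₂ = 0.74745,
ln z₀ = (ln z₁ − r·ln z₂)/(1 − r) = (0.6931 − 0.74745×1.9947)/0.25255 = -3.1590 → z₀ = 0.04247 m
V₃ = V₁ · ln(z₃/z₀)/ln(z₁/z₀) = 13.2 × 7.7337/3.8521 = 26.5009 m/s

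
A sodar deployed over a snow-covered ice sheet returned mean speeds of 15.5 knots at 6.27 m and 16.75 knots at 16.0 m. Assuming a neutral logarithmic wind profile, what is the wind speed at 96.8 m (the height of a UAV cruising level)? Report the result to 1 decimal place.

Log law: V ∝ ln(z/z₀). From the pair, with r = V₁/V₂ = 0.92537,
ln z₀ = (ln z₁ − r·ln z₂)/(1 − r) = (1.8358 − 0.92537×2.7726)/0.07463 = -9.7807 → z₀ = 0.00005653 m
V₃ = V₁ · ln(z₃/z₀)/ln(z₁/z₀) = 15.5 × 14.3533/11.6165 = 19.1518 knots

19.2 knots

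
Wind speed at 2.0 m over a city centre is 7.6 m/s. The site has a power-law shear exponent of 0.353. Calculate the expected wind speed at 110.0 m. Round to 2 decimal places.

Power-law profile: V₂ = V₁ · (z₂/z₁)^α
V₂ = 7.6 × (110.0/2.0)^0.353 = 7.6 × (55.0000)^0.353
    = 7.6 × 4.1148 = 31.2724 m/s

31.27 m/s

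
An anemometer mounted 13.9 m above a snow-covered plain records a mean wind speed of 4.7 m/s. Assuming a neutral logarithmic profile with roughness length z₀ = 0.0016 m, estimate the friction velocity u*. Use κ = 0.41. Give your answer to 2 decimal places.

u* ≈ 0.21 m/s

Log law: V(z) = (u*/κ) · ln(z/z₀) ⇒ u* = κ · V / ln(z/z₀)
u* = 0.41 × 4.7 / ln(13.9/0.0016) = 0.41 × 4.7 / 9.0696
   = 1.9270 / 9.0696 = 0.2125 m/s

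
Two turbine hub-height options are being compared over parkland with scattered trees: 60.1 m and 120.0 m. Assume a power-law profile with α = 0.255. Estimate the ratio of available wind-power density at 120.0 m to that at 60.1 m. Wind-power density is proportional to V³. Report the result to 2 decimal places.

Speed ratio: V_B/V_A = (z_B/z_A)^α = (120.0/60.1)^0.255 = (1.9967)^0.255 = 1.19283
Power-density ratio: P_B/P_A = (V_B/V_A)³ = (1.19283)³ = 1.69721

1.70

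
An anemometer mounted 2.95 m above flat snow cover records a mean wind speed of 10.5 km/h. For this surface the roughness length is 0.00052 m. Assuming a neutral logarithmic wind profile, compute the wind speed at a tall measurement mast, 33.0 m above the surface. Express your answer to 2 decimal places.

Log law: V(z) ∝ ln(z/z₀), so V₂/V₁ = ln(z₂/z₀) / ln(z₁/z₀).
ln(33.0/0.00052) = 11.0582, ln(2.95/0.00052) = 8.6435
V₂ = 10.5 × 11.0582/8.6435 = 10.5 × 1.2794 = 13.4334 km/h

13.43 km/h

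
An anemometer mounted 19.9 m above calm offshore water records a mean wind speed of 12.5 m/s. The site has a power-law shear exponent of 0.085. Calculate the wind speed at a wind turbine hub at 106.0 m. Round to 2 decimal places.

Power-law profile: V₂ = V₁ · (z₂/z₁)^α
V₂ = 12.5 × (106.0/19.9)^0.085 = 12.5 × (5.3266)^0.085
    = 12.5 × 1.1528 = 14.4098 m/s

14.41 m/s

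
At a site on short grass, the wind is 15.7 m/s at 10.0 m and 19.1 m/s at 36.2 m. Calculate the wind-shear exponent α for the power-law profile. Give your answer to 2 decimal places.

Power law: V₂/V₁ = (z₂/z₁)^α ⇒ α = ln(V₂/V₁) / ln(z₂/z₁)
α = ln(19.1/15.7) / ln(36.2/10.0) = ln(1.2166) / ln(3.6200)
  = 0.19603 / 1.28647 = 0.15238

α ≈ 0.15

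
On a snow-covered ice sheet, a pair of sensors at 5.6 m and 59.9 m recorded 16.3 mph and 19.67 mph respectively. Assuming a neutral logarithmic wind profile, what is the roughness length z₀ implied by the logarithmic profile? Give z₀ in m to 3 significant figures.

z₀ ≈ 0.0000589 m

Log law: V(z) ∝ ln(z/z₀). With r = V₁/V₂ = 16.3/19.67 = 0.82867,
r · ln(z₂/z₀) = ln(z₁/z₀) ⇒ ln z₀ = (ln z₁ − r·ln z₂)/(1 − r)
ln z₀ = (1.72277 − 0.82867×4.09268) / 0.17133 = -9.7400
z₀ = exp(-9.7400) = 0.00005888 m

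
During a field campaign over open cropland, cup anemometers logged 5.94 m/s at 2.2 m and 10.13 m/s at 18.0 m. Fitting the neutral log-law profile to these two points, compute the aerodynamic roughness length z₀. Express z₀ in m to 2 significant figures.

z₀ ≈ 0.11 m

Log law: V(z) ∝ ln(z/z₀). With r = V₁/V₂ = 5.94/10.13 = 0.58638,
r · ln(z₂/z₀) = ln(z₁/z₀) ⇒ ln z₀ = (ln z₁ − r·ln z₂)/(1 − r)
ln z₀ = (0.78846 − 0.58638×2.89037) / 0.41362 = -2.1913
z₀ = exp(-2.1913) = 0.1118 m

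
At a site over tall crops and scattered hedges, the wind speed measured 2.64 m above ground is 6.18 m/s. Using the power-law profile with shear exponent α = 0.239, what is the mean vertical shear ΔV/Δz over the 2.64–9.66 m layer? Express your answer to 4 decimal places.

0.3200 m/s/m

Power law: V₂ = V₁ · (z₂/z₁)^α = 6.18 × (3.6591)^0.239 = 8.4263 m/s
ΔV/Δz = (8.4263 − 6.18)/(9.66 − 2.64) = 2.2463/7.0200 = 0.31998 m/s/m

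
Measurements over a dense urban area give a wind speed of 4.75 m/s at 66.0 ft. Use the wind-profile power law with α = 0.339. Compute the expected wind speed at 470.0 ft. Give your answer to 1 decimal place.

9.2 m/s

Power-law profile: V₂ = V₁ · (z₂/z₁)^α
V₂ = 4.75 × (470.0/66.0)^0.339 = 4.75 × (7.1212)^0.339
    = 4.75 × 1.9454 = 9.2408 m/s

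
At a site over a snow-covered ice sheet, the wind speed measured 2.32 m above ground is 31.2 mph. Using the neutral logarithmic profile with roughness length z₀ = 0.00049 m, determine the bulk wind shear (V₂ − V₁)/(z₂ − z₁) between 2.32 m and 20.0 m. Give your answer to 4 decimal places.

Log law: V₂ = V₁ · ln(z₂/z₀)/ln(z₁/z₀) = 31.2 × 10.6168/8.4627 = 39.1419 mph
ΔV/Δz = (39.1419 − 31.2)/(20.0 − 2.32) = 7.9419/17.6800 = 0.44920 mph/m

0.4492 mph/m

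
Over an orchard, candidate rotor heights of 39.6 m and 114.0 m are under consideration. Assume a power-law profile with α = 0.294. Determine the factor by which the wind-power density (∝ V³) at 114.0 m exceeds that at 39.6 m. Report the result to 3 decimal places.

2.541

Speed ratio: V_B/V_A = (z_B/z_A)^α = (114.0/39.6)^0.294 = (2.8788)^0.294 = 1.36461
Power-density ratio: P_B/P_A = (V_B/V_A)³ = (1.36461)³ = 2.54111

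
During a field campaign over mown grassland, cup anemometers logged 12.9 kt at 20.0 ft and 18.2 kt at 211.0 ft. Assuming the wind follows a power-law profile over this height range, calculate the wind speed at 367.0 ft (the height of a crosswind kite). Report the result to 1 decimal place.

19.7 kt

First find α: α = ln(V₂/V₁)/ln(z₂/z₁) = ln(18.2/12.9)/ln(211.0/20.0) = 0.34419/2.35613 = 0.1461
Extrapolate from 211.0 ft to 367.0 ft: V₃ = 18.2 × (367.0/211.0)^0.1461 = 18.2 × 1.0842 = 19.7328 kt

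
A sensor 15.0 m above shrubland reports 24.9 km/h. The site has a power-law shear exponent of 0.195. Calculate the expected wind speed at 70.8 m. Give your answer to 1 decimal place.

Power-law profile: V₂ = V₁ · (z₂/z₁)^α
V₂ = 24.9 × (70.8/15.0)^0.195 = 24.9 × (4.7200)^0.195
    = 24.9 × 1.3534 = 33.6991 km/h

33.7 km/h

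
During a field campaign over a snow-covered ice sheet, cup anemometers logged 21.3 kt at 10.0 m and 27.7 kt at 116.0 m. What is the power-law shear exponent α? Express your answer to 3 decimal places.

Power law: V₂/V₁ = (z₂/z₁)^α ⇒ α = ln(V₂/V₁) / ln(z₂/z₁)
α = ln(27.7/21.3) / ln(116.0/10.0) = ln(1.3005) / ln(11.6000)
  = 0.26273 / 2.45101 = 0.10719

α ≈ 0.107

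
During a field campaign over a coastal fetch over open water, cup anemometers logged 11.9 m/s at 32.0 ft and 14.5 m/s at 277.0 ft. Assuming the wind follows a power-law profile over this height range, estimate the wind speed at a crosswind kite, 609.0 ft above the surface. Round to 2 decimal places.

15.58 m/s

First find α: α = ln(V₂/V₁)/ln(z₂/z₁) = ln(14.5/11.9)/ln(277.0/32.0) = 0.19761/2.15828 = 0.0916
Extrapolate from 277.0 ft to 609.0 ft: V₃ = 14.5 × (609.0/277.0)^0.0916 = 14.5 × 1.0748 = 15.5845 m/s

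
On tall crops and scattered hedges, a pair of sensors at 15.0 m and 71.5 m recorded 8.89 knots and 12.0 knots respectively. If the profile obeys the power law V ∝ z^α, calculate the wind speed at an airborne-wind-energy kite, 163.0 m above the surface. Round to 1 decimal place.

14.1 knots

First find α: α = ln(V₂/V₁)/ln(z₂/z₁) = ln(12.0/8.89)/ln(71.5/15.0) = 0.29998/1.56165 = 0.1921
Extrapolate from 71.5 m to 163.0 m: V₃ = 12.0 × (163.0/71.5)^0.1921 = 12.0 × 1.1715 = 14.0581 knots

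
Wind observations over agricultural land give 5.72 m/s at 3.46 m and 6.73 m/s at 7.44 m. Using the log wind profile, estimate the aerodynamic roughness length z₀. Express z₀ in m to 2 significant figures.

Log law: V(z) ∝ ln(z/z₀). With r = V₁/V₂ = 5.72/6.73 = 0.84993,
r · ln(z₂/z₀) = ln(z₁/z₀) ⇒ ln z₀ = (ln z₁ − r·ln z₂)/(1 − r)
ln z₀ = (1.24127 − 0.84993×2.00687) / 0.15007 = -3.0946
z₀ = exp(-3.0946) = 0.04529 m

z₀ ≈ 0.045 m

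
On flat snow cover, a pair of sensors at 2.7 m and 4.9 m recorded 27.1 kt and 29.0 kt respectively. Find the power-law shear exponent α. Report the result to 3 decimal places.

Power law: V₂/V₁ = (z₂/z₁)^α ⇒ α = ln(V₂/V₁) / ln(z₂/z₁)
α = ln(29.0/27.1) / ln(4.9/2.7) = ln(1.0701) / ln(1.8148)
  = 0.06776 / 0.59598 = 0.11370

α ≈ 0.114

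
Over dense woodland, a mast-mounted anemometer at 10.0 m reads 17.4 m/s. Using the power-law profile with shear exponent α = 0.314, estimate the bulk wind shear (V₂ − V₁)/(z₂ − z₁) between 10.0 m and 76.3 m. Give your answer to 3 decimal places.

0.234 m/s/m

Power law: V₂ = V₁ · (z₂/z₁)^α = 17.4 × (7.6300)^0.314 = 32.9353 m/s
ΔV/Δz = (32.9353 − 17.4)/(76.3 − 10.0) = 15.5353/66.3000 = 0.23432 m/s/m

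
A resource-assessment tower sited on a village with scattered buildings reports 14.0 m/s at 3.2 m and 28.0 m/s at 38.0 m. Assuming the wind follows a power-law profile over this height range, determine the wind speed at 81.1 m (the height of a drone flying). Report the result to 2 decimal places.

34.62 m/s

First find α: α = ln(V₂/V₁)/ln(z₂/z₁) = ln(28.0/14.0)/ln(38.0/3.2) = 0.69315/2.47444 = 0.2801
Extrapolate from 38.0 m to 81.1 m: V₃ = 28.0 × (81.1/38.0)^0.2801 = 28.0 × 1.2366 = 34.6246 m/s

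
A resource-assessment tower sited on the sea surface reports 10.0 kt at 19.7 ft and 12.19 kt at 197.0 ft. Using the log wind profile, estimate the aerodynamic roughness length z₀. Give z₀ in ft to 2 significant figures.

Log law: V(z) ∝ ln(z/z₀). With r = V₁/V₂ = 10.0/12.19 = 0.82034,
r · ln(z₂/z₀) = ln(z₁/z₀) ⇒ ln z₀ = (ln z₁ − r·ln z₂)/(1 − r)
ln z₀ = (2.98062 − 0.82034×5.28320) / 0.17966 = -7.5335
z₀ = exp(-7.5335) = 0.0005349 ft

z₀ ≈ 0.00053 ft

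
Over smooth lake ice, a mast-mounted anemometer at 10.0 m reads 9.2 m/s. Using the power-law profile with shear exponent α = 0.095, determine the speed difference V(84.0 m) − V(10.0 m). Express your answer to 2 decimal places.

Power law: V₂ = V₁ · (z₂/z₁)^α = 9.2 × (8.4000)^0.095 = 11.2615 m/s
ΔV = 11.2615 − 9.2 = 2.0615 m/s

2.06 m/s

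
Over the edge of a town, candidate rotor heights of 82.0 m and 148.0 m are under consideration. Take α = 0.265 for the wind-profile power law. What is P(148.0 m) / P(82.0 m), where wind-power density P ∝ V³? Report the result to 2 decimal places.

1.60

Speed ratio: V_B/V_A = (z_B/z_A)^α = (148.0/82.0)^0.265 = (1.8049)^0.265 = 1.16939
Power-density ratio: P_B/P_A = (V_B/V_A)³ = (1.16939)³ = 1.59910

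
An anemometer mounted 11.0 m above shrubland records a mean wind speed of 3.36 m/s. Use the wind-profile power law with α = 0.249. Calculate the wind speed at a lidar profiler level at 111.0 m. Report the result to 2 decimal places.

5.97 m/s

Power-law profile: V₂ = V₁ · (z₂/z₁)^α
V₂ = 3.36 × (111.0/11.0)^0.249 = 3.36 × (10.0909)^0.249
    = 3.36 × 1.7782 = 5.9747 m/s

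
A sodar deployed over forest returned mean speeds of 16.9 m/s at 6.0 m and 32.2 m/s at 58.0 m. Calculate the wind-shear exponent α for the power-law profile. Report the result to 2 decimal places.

α ≈ 0.28

Power law: V₂/V₁ = (z₂/z₁)^α ⇒ α = ln(V₂/V₁) / ln(z₂/z₁)
α = ln(32.2/16.9) / ln(58.0/6.0) = ln(1.9053) / ln(9.6667)
  = 0.64465 / 2.26868 = 0.28415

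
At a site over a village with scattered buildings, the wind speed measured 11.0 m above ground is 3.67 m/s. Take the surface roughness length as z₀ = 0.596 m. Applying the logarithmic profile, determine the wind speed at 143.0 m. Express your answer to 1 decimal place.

6.9 m/s

Log law: V(z) ∝ ln(z/z₀), so V₂/V₁ = ln(z₂/z₀) / ln(z₁/z₀).
ln(143.0/0.596) = 5.4804, ln(11.0/0.596) = 2.9154
V₂ = 3.67 × 5.4804/2.9154 = 3.67 × 1.8798 = 6.8988 m/s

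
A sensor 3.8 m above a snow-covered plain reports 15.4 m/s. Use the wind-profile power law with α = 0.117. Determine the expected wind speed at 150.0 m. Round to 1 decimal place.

23.7 m/s

Power-law profile: V₂ = V₁ · (z₂/z₁)^α
V₂ = 15.4 × (150.0/3.8)^0.117 = 15.4 × (39.4737)^0.117
    = 15.4 × 1.5373 = 23.6749 m/s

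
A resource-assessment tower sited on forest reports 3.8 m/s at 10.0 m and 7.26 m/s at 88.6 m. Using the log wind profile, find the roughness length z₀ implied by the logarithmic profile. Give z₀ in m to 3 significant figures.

Log law: V(z) ∝ ln(z/z₀). With r = V₁/V₂ = 3.8/7.26 = 0.52342,
r · ln(z₂/z₀) = ln(z₁/z₀) ⇒ ln z₀ = (ln z₁ − r·ln z₂)/(1 − r)
ln z₀ = (2.30259 − 0.52342×4.48413) / 0.47658 = -0.0933
z₀ = exp(-0.0933) = 0.9109 m

z₀ ≈ 0.911 m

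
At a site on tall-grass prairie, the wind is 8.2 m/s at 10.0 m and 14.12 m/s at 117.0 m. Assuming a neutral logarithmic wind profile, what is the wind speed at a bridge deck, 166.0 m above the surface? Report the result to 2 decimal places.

14.96 m/s

Log law: V ∝ ln(z/z₀). From the pair, with r = V₁/V₂ = 0.58074,
ln z₀ = (ln z₁ − r·ln z₂)/(1 − r) = (2.3026 − 0.58074×4.7622)/0.41926 = -1.1043 → z₀ = 0.3315 m
V₃ = V₁ · ln(z₃/z₀)/ln(z₁/z₀) = 8.2 × 6.2163/3.4069 = 14.9620 m/s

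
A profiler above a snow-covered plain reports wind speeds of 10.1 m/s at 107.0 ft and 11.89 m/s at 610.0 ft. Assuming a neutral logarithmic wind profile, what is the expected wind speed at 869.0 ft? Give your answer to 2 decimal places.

12.25 m/s

Log law: V ∝ ln(z/z₀). From the pair, with r = V₁/V₂ = 0.84945,
ln z₀ = (ln z₁ − r·ln z₂)/(1 − r) = (4.6728 − 0.84945×6.4135)/0.15055 = -5.1486 → z₀ = 0.005808 ft
V₃ = V₁ · ln(z₃/z₀)/ln(z₁/z₀) = 10.1 × 11.9159/9.8214 = 12.2539 m/s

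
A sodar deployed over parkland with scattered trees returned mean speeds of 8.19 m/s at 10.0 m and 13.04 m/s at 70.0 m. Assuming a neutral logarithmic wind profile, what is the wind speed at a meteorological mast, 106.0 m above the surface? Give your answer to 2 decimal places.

Log law: V ∝ ln(z/z₀). From the pair, with r = V₁/V₂ = 0.62807,
ln z₀ = (ln z₁ − r·ln z₂)/(1 − r) = (2.3026 − 0.62807×4.2485)/0.37193 = -0.9834 → z₀ = 0.3740 m
V₃ = V₁ · ln(z₃/z₀)/ln(z₁/z₀) = 8.19 × 5.6468/3.2860 = 14.0742 m/s

14.07 m/s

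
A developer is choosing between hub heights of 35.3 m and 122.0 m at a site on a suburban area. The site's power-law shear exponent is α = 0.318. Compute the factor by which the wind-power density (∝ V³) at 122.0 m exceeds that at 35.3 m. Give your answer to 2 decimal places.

3.26

Speed ratio: V_B/V_A = (z_B/z_A)^α = (122.0/35.3)^0.318 = (3.4561)^0.318 = 1.48344
Power-density ratio: P_B/P_A = (V_B/V_A)³ = (1.48344)³ = 3.26445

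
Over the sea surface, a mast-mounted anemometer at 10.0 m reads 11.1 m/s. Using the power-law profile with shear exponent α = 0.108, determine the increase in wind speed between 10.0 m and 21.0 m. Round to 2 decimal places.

0.93 m/s

Power law: V₂ = V₁ · (z₂/z₁)^α = 11.1 × (2.1000)^0.108 = 12.0260 m/s
ΔV = 12.0260 − 11.1 = 0.9260 m/s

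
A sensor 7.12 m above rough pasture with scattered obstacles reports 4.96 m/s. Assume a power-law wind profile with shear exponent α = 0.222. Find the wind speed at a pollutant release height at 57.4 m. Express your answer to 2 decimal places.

7.88 m/s

Power-law profile: V₂ = V₁ · (z₂/z₁)^α
V₂ = 4.96 × (57.4/7.12)^0.222 = 4.96 × (8.0618)^0.222
    = 4.96 × 1.5894 = 7.8833 m/s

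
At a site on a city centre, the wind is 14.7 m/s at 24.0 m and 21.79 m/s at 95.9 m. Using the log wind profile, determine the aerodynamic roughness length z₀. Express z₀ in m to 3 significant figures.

z₀ ≈ 1.36 m

Log law: V(z) ∝ ln(z/z₀). With r = V₁/V₂ = 14.7/21.79 = 0.67462,
r · ln(z₂/z₀) = ln(z₁/z₀) ⇒ ln z₀ = (ln z₁ − r·ln z₂)/(1 − r)
ln z₀ = (3.17805 − 0.67462×4.56331) / 0.32538 = 0.3060
z₀ = exp(0.3060) = 1.358 m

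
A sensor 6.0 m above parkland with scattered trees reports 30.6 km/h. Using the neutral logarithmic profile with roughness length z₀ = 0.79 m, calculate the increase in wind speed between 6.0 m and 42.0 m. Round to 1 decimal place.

29.4 km/h

Log law: V₂ = V₁ · ln(z₂/z₀)/ln(z₁/z₀) = 30.6 × 3.9734/2.0275 = 59.9689 km/h
ΔV = 59.9689 − 30.6 = 29.3689 km/h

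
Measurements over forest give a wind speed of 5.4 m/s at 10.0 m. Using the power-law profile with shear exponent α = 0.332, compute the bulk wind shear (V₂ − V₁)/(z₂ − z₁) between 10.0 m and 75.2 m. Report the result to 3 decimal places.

0.079 m/s/m

Power law: V₂ = V₁ · (z₂/z₁)^α = 5.4 × (7.5200)^0.332 = 10.5511 m/s
ΔV/Δz = (10.5511 − 5.4)/(75.2 − 10.0) = 5.1511/65.2000 = 0.07900 m/s/m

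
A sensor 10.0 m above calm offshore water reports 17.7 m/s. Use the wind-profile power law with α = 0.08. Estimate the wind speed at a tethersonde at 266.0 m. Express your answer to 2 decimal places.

23.01 m/s

Power-law profile: V₂ = V₁ · (z₂/z₁)^α
V₂ = 17.7 × (266.0/10.0)^0.08 = 17.7 × (26.6000)^0.08
    = 17.7 × 1.3001 = 23.0125 m/s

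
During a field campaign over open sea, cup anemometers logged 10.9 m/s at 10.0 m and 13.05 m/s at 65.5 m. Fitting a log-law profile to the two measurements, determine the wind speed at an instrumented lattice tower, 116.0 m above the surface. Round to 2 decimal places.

13.70 m/s

Log law: V ∝ ln(z/z₀). From the pair, with r = V₁/V₂ = 0.83525,
ln z₀ = (ln z₁ − r·ln z₂)/(1 − r) = (2.3026 − 0.83525×4.1821)/0.16475 = -7.2259 → z₀ = 0.0007275 m
V₃ = V₁ · ln(z₃/z₀)/ln(z₁/z₀) = 10.9 × 11.9795/9.5285 = 13.7038 m/s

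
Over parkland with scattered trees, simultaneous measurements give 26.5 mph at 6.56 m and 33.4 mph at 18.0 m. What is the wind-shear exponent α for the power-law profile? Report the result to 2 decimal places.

Power law: V₂/V₁ = (z₂/z₁)^α ⇒ α = ln(V₂/V₁) / ln(z₂/z₁)
α = ln(33.4/26.5) / ln(18.0/6.56) = ln(1.2604) / ln(2.7439)
  = 0.23141 / 1.00938 = 0.22926

α ≈ 0.23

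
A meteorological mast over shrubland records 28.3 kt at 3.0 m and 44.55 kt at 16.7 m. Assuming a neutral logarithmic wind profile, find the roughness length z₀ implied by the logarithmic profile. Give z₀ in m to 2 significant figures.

z₀ ≈ 0.15 m

Log law: V(z) ∝ ln(z/z₀). With r = V₁/V₂ = 28.3/44.55 = 0.63524,
r · ln(z₂/z₀) = ln(z₁/z₀) ⇒ ln z₀ = (ln z₁ − r·ln z₂)/(1 − r)
ln z₀ = (1.09861 − 0.63524×2.81541) / 0.36476 = -1.8913
z₀ = exp(-1.8913) = 0.1509 m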